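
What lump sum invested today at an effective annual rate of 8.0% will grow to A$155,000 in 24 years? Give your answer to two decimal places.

PV = 155,000 / (1 + 0.08)^24 = 155,000 / 6.341181 = 24,443.3973

A$24,443.40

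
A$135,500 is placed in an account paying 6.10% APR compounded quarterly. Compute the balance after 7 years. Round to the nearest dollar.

i = 0.061/4 = 0.01525 per quarter; n = 7·4 = 28.
FV = PV·(1+i)^n = 135,500 × 1.527721 = 207,006.1479

A$207,006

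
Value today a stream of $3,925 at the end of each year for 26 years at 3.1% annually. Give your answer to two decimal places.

$69,365.91

PV = 3925 × [1 − (1+0.031)^(−26)] / 0.031 = 3925 × 17.672844 = 69,365.9115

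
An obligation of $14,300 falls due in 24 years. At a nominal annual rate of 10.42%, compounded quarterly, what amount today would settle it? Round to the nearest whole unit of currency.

$1,211

i = 0.1042/4 = 0.02605 per quarter; n = 24·4 = 96.
PV = FV·(1+i)^(−n) = 14,300 × 0.084688 = 1,211.0377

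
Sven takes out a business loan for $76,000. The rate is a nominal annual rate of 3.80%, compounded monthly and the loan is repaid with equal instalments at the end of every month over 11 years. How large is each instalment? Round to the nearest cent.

$705.35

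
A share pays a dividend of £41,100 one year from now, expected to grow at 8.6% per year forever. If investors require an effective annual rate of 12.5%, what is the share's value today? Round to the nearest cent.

£1,053,846.15

PV = PMT / (i − g) = 41100 / (0.125 − 0.086) = 41100 / 0.039000 = 1,053,846.1538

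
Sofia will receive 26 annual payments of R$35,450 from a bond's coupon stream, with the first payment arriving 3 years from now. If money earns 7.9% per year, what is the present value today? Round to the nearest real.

PV at t=2 (ordinary 26-year annuity): 35450 × a(26|0.079) = 35450 × 10.905093 = 386,585.5434
Discount back 2 years: 386,585.5434 × (1+0.079)^(−2) = 386,585.5434 × 0.858929 = 332,049.4153

R$332,049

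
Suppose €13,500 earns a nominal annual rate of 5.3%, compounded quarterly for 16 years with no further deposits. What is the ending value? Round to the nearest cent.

With 4 periods per year: i = 0.01325, n = 64.
FV = PV·(1+i)^n = 13,500 × 2.322005 = 31,347.0707

€31,347.07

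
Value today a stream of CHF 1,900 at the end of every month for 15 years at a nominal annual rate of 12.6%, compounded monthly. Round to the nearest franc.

CHF 153,345

i = 0.126/12 = 0.0105 per month; n = 15·12 = 180.
PV = 1900 × [1 − (1+0.0105)^(−180)] / 0.0105 = 1900 × 80.707832 = 153,344.8805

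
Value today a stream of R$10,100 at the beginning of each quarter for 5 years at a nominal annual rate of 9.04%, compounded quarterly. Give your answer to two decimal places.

R$164,720.06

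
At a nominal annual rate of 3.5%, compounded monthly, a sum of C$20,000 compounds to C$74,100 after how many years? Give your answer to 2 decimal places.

Periodic rate i = 0.035/12 = 0.00291667.
n = ln(74100/20000) / ln(1+0.00291667) = ln(3.70500) / 0.002912 = 449.6888 months
= 449.6888/12 years

37.47 years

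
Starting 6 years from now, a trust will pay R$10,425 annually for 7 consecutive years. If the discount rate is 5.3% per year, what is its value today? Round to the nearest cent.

Value one period before first payment (t=5): 10425 × [1 − (1+0.053)^(−7)] / 0.053 = 10425 × 5.723986 = 59,672.5500
PV₀ = 59,672.5500 / (1+0.053)^5 = 59,672.5500 / 1.294619 = 46,092.7629

R$46,092.76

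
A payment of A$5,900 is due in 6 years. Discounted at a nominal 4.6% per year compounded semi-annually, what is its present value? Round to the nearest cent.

i = 0.046/2 = 0.023 per half-year; n = 6·2 = 12.
Discount factor = (1+0.023)^(−12) = 0.761189; PV = 5,900 × 0.761189 = 4,491.0140

A$4,491.01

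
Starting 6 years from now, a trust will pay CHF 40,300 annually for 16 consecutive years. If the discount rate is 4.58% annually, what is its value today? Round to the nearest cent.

CHF 359,817.98

Value one period before first payment (t=5): 40300 × [1 − (1+0.0458)^(−16)] / 0.0458 = 40300 × 11.169173 = 450,117.6545
Discount back 5 years: 450,117.6545 × (1+0.0458)^(−5) = 450,117.6545 × 0.799387 = 359,817.9788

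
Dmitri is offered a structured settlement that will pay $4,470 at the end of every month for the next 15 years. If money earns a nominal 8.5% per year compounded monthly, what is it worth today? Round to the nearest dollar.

$453,927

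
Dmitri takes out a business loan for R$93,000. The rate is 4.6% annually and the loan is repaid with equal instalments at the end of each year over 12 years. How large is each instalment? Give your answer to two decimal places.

PMT = 93000 / ( [1 − (1+0.046)^(−12)] / 0.046 ) = 93000 / 9.066641 = 10,257.3825

R$10,257.38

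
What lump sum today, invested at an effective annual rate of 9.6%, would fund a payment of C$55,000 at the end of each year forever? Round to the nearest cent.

PV = C/r = 55000/0.096 = 572,916.6667

C$572,916.67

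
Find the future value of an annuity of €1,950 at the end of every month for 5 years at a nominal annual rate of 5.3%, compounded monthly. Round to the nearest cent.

€133,631.95

With 12 periods per year: i = 0.00441667, n = 60.
FV = PMT · [(1+i)^n − 1] / i = 1950 · 68.529205 = 133,631.9507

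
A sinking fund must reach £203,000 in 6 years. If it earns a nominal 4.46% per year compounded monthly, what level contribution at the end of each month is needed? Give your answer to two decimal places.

£2,464.21

i = 0.0446/12 = 0.00371667 per month; n = 6·12 = 72.
FV-annuity factor = 82.379247; PMT = 203000 / 82.379247 = 2,464.2129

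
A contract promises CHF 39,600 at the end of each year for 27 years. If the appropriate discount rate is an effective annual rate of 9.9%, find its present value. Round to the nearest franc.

Annuity factor a(27|0.099) = 9.311374; PV = 39600 × 9.311374 = 368,730.4022

CHF 368,730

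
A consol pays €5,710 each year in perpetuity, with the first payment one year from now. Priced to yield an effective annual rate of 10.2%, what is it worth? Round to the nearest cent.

€55,980.39

PV = PMT / i = 5710 / 0.102 = 55,980.3922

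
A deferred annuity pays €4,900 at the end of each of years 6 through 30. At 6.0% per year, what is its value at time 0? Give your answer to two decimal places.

€46,807.09

Value one period before first payment (t=5): 4900 × [1 − (1+0.06)^(−25)] / 0.06 = 4900 × 12.783356 = 62,638.4452
Discount back 5 years: 62,638.4452 × (1+0.06)^(−5) = 62,638.4452 × 0.747258 = 46,807.0901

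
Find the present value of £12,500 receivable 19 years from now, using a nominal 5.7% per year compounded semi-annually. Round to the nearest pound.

£4,297

Periodic rate i = 0.057/2 = 0.0285; n = 19 × 2 = 38 periods.
PV = FV·(1+i)^(−n) = 12,500 × 0.343745 = 4,296.8161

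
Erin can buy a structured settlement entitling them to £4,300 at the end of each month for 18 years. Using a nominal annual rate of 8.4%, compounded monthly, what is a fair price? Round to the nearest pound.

With 12 periods per year: i = 0.007, n = 216.
Annuity factor a(216|0.007) = 111.195290; PV = 4300 × 111.195290 = 478,139.7488

£478,140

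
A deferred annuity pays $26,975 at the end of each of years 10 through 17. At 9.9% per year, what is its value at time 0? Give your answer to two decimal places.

Value one period before first payment (t=9): 26975 × [1 − (1+0.099)^(−8)] / 0.099 = 26975 × 5.354403 = 144,435.0264
PV₀ = 144,435.0264 / (1+0.099)^9 = 144,435.0264 / 2.338725 = 61,758.0100

$61,758.01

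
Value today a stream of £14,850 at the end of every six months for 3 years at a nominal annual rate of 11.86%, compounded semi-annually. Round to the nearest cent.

£73,183.14

Periodic rate i = 0.1186/2 = 0.0593; n = 3 × 2 = 6 periods.
Annuity factor a(6|0.0593) = 4.928158; PV = 14850 × 4.928158 = 73,183.1420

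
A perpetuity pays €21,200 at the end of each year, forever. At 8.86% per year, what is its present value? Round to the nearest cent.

€239,277.65

PV = PMT / i = 21200 / 0.0886 = 239,277.6524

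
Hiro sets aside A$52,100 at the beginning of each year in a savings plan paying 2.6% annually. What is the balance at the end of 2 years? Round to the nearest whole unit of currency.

A$108,299

FV = 52100 × [(1+0.026)^2 − 1] / 0.026 × (1+i) = 52100 × 2.078676 = 108,299.0196
Payments are at the start of each period, so multiply by (1+i).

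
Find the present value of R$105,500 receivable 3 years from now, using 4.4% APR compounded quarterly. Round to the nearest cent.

R$92,520.63

Periodic rate i = 0.044/4 = 0.011; n = 3 × 4 = 12 periods.
Discount factor = (1+0.011)^(−12) = 0.876973; PV = 105,500 × 0.876973 = 92,520.6324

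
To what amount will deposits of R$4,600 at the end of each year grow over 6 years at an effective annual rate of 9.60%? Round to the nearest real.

R$35,135

FV = PMT · [(1+i)^n − 1] / i = 4600 · 7.638109 = 35,135.3005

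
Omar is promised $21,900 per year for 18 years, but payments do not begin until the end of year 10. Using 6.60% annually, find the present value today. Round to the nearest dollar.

$127,593

Value one period before first payment (t=9): 21900 × [1 − (1+0.066)^(−18)] / 0.066 = 21900 × 10.356098 = 226,798.5492
PV₀ = 226,798.5492 / (1+0.066)^9 = 226,798.5492 / 1.777521 = 127,592.5831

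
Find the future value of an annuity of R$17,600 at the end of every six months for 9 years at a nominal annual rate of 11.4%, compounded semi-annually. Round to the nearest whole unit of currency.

i = 0.114/2 = 0.057 per half-year; n = 9·2 = 18.
FV = 17600 × [(1+0.057)^18 − 1] / 0.057 = 17600 × 30.041671 = 528,733.4080

R$528,733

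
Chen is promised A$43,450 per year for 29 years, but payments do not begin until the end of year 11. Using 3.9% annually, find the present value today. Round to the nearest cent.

A$509,359.11

PV at t=10 (ordinary 29-year annuity): 43450 × a(29|0.039) = 43450 × 17.186592 = 746,757.4274
Discount back 10 years: 746,757.4274 × (1+0.039)^(−10) = 746,757.4274 × 0.682094 = 509,359.1068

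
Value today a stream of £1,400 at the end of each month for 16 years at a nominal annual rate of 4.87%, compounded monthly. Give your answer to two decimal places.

With 12 periods per year: i = 0.00405833, n = 192.
Annuity factor a(192|0.00405833) = 133.183522; PV = 1400 × 133.183522 = 186,456.9302

£186,456.93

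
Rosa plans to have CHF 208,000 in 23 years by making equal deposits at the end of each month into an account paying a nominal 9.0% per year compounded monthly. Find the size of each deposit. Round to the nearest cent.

Periodic rate i = 0.09/12 = 0.0075; n = 23 × 12 = 276 periods.
PMT = 208000 / ( [(1+0.0075)^276 − 1] / 0.0075 ) = 208000 / 915.179777 = 227.2777

CHF 227.28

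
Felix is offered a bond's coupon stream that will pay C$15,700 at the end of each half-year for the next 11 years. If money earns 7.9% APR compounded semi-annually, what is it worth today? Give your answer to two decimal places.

i = 0.079/2 = 0.0395 per half-year; n = 11·2 = 22.
PV = PMT · [1 − (1+i)^(−n)] / i = 15700 · 14.520427 = 227,970.6987

C$227,970.70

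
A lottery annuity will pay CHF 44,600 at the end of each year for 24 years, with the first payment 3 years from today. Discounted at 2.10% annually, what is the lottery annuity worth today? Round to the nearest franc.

PV at t=2 (ordinary 24-year annuity): 44600 × a(24|0.021) = 44600 × 18.701404 = 834,082.6362
Discount back 2 years: 834,082.6362 × (1+0.021)^(−2) = 834,082.6362 × 0.959287 = 800,124.5502

CHF 800,125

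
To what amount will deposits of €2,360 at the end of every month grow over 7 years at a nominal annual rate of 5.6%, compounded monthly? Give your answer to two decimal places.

i = 0.056/12 = 0.00466667 per month; n = 7·12 = 84.
FV = 2360 × [(1+0.00466667)^84 − 1] / 0.00466667 = 2360 × 102.554759 = 242,029.2303

€242,029.23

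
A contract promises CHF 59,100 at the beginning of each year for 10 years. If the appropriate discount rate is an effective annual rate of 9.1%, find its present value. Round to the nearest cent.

CHF 411,983.20

Annuity factor a(10|0.091) × (1+i) = 6.970951; PV = 59100 × 6.970951 = 411,983.2017
(Beginning-of-period payments → annuity-due factor ×(1+i).)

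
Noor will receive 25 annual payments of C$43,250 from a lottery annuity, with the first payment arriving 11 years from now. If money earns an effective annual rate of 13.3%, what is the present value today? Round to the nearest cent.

Value one period before first payment (t=10): 43250 × [1 − (1+0.133)^(−25)] / 0.133 = 43250 × 7.187360 = 310,853.3321
PV₀ = 310,853.3321 / (1+0.133)^10 = 310,853.3321 / 3.485773 = 89,177.7331

C$89,177.73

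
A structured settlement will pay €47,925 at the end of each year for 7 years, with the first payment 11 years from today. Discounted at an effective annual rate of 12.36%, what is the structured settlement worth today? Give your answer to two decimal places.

€67,425.82

Value one period before first payment (t=10): 47925 × [1 − (1+0.1236)^(−7)] / 0.1236 = 47925 × 4.512128 = 216,243.7401
PV₀ = 216,243.7401 / (1+0.1236)^10 = 216,243.7401 / 3.207135 = 67,425.8203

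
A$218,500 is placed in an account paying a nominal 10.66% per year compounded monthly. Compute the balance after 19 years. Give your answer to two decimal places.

Periodic rate i = 0.1066/12 = 0.00888333; n = 19 × 12 = 228 periods.
FV = PV·(1+i)^n = 218,500 × 7.511662 = 1,641,298.1911

A$1,641,298.19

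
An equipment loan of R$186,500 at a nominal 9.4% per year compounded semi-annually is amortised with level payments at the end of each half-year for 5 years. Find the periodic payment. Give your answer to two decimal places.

With 2 periods per year: i = 0.047, n = 10.
Annuity-PV factor = 7.835480; PMT = 186500 / 7.835480 = 23,801.9883

R$23,801.99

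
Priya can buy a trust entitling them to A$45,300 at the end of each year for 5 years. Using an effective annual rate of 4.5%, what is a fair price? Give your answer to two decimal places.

A$198,865.95

PV = 45300 × [1 − (1+0.045)^(−5)] / 0.045 = 45300 × 4.389977 = 198,865.9465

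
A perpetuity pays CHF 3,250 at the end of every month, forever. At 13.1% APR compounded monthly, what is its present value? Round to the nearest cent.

CHF 297,709.92

Periodic rate i = 0.131/12 = 0.0109167.
PV = C/r = 3250/0.0109167 = 297,709.9237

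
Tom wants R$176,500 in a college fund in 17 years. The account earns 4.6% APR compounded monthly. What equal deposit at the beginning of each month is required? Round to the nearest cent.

R$569.94

With 12 periods per year: i = 0.00383333, n = 204.
FV-annuity factor × (1+i) = 309.680180; PMT = 176500 / 309.680180 = 569.9428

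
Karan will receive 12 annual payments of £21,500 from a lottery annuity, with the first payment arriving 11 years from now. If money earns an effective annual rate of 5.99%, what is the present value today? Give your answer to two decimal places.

£100,802.40

Value one period before first payment (t=10): 21500 × [1 − (1+0.0599)^(−12)] / 0.0599 = 21500 × 8.388442 = 180,351.5061
Discount back 10 years: 180,351.5061 × (1+0.0599)^(−10) = 180,351.5061 × 0.558922 = 100,802.3953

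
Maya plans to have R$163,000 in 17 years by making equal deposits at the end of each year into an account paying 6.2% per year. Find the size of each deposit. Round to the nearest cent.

R$5,676.06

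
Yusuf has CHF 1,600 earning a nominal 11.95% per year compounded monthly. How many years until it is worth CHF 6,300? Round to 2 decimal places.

Periodic rate i = 0.1195/12 = 0.00995833.
n = ln(6300/1600) / ln(1+0.00995833) = ln(3.93750) / 0.009909 = 138.3122 months
= 138.3122/12 years

11.53 years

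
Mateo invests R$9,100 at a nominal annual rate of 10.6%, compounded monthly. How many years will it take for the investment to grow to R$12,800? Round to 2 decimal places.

3.23 years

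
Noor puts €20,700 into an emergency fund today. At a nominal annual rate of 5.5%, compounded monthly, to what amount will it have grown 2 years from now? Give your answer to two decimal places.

With 12 periods per year: i = 0.00458333, n = 24.
FV = PV·(1+i)^n = 20,700 × 1.115998 = 23,101.1496

€23,101.15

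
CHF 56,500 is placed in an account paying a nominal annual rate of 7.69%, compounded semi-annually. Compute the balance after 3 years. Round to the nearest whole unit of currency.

CHF 70,854

Periodic rate i = 0.0769/2 = 0.03845; n = 3 × 2 = 6 periods.
56,500 × (1+0.03845)^6 = 56,500 × 1.254046 = 70,853.6115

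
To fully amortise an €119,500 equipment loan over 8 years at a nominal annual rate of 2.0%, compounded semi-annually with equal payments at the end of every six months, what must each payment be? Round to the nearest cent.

€8,119.38

i = 0.02/2 = 0.01 per half-year; n = 8·2 = 16.
PMT = 119500 / ( [1 − (1+0.01)^(−16)] / 0.01 ) = 119500 / 14.717874 = 8,119.3793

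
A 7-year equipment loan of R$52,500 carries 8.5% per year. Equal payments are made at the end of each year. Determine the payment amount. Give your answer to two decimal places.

R$10,256.88

Annuity-PV factor = 5.118514; PMT = 52500 / 5.118514 = 10,256.8841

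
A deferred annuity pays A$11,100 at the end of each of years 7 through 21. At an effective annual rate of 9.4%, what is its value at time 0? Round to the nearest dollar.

A$50,981

PV at t=6 (ordinary 15-year annuity): 11100 × a(15|0.094) = 11100 × 7.873825 = 87,399.4586
PV₀ = 87,399.4586 / (1+0.094)^6 = 87,399.4586 / 1.714368 = 50,980.5845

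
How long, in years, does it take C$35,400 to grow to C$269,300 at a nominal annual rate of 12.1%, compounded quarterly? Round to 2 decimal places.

17.02 years

Periodic rate i = 0.121/4 = 0.03025.
n = ln(269300/35400) / ln(1+0.03025) = ln(7.60734) / 0.029801 = 68.0877 quarters
= 68.0877/4 years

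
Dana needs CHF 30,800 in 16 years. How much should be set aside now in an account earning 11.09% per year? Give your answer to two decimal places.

CHF 5,724.68

PV = 30,800 / (1 + 0.1109)^16 = 30,800 / 5.380213 = 5,724.6804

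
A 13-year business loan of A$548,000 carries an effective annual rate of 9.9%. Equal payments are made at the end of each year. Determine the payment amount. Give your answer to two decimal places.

PMT = 548000 / ( [1 − (1+0.099)^(−13)] / 0.099 ) = 548000 / 7.140307 = 76,747.3964

A$76,747.40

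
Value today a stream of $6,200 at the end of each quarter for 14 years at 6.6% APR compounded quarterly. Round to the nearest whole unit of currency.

Periodic rate i = 0.066/4 = 0.0165; n = 14 × 4 = 56 periods.
PV = 6200 × [1 − (1+0.0165)^(−56)] / 0.0165 = 6200 × 36.367735 = 225,479.9591

$225,480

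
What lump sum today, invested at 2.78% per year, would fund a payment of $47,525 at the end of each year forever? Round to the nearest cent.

$1,709,532.37

PV = PMT / i = 47525 / 0.0278 = 1,709,532.3741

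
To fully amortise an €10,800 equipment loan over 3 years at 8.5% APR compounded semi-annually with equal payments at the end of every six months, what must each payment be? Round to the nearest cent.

With 2 periods per year: i = 0.0425, n = 6.
PMT = 10800 / ( [1 − (1+0.0425)^(−6)] / 0.0425 ) = 10800 / 5.199740 = 2,077.0269

€2,077.03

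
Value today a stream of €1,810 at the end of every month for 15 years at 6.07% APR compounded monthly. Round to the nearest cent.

€213,533.21

i = 0.0607/12 = 0.00505833 per month; n = 15·12 = 180.
PV = 1810 × [1 − (1+0.00505833)^(−180)] / 0.00505833 = 1810 × 117.974149 = 213,533.2088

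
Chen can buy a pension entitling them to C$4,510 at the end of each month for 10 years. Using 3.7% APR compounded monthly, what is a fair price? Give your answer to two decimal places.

C$451,788.43

With 12 periods per year: i = 0.00308333, n = 120.
PV = PMT · [1 − (1+i)^(−n)] / i = 4510 · 100.174819 = 451,788.4344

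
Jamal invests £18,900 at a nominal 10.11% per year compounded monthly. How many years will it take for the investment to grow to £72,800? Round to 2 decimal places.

13.39 years

Periodic rate i = 0.1011/12 = 0.008425.
n = ln(72800/18900) / ln(1+0.008425) = ln(3.85185) / 0.008390 = 160.7391 months
= 160.7391/12 years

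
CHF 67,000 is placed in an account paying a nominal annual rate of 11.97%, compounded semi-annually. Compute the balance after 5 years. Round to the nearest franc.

CHF 119,817

i = 0.1197/2 = 0.05985 per half-year; n = 5·2 = 10.
FV = 67,000 × (1 + 0.05985)^10 = 119,817.1111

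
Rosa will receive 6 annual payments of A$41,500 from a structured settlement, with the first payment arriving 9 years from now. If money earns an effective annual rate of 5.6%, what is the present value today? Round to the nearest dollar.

A$133,642

Value one period before first payment (t=8): 41500 × [1 − (1+0.056)^(−6)] / 0.056 = 41500 × 4.979735 = 206,658.9868
Discount back 8 years: 206,658.9868 × (1+0.056)^(−8) = 206,658.9868 × 0.646679 = 133,641.9950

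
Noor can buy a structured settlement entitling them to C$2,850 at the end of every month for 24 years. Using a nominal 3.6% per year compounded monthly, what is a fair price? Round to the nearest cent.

C$549,082.61

With 12 periods per year: i = 0.003, n = 288.
Annuity factor a(288|0.003) = 192.660565; PV = 2850 × 192.660565 = 549,082.6091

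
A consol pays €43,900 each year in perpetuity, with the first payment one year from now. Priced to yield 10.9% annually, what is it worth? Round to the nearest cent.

€402,752.29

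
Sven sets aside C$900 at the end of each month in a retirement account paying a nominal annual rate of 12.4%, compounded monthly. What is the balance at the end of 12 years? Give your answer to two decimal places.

C$295,654.13

Periodic rate i = 0.124/12 = 0.0103333; n = 12 × 12 = 144 periods.
FV = PMT · [(1+i)^n − 1] / i = 900 · 328.504591 = 295,654.1320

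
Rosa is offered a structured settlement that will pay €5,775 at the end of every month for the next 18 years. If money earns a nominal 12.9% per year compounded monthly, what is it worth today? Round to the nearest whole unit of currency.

€483,864

i = 0.129/12 = 0.01075 per month; n = 18·12 = 216.
PV = PMT · [1 − (1+i)^(−n)] / i = 5775 · 83.786031 = 483,864.3264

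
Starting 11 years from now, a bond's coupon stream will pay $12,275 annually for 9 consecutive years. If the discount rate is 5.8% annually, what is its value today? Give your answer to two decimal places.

$47,925.95

PV at t=10 (ordinary 9-year annuity): 12275 × a(9|0.058) = 12275 × 6.861292 = 84,222.3621
PV₀ = 84,222.3621 / (1+0.058)^10 = 84,222.3621 / 1.757344 = 47,925.9511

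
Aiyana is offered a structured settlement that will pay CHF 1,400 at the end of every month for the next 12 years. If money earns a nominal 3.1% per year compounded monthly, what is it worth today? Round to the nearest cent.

With 12 periods per year: i = 0.00258333, n = 144.
Annuity factor a(144|0.00258333) = 120.121940; PV = 1400 × 120.121940 = 168,170.7166

CHF 168,170.72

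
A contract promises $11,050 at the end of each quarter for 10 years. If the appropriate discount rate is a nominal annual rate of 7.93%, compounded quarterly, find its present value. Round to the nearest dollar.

$303,208

i = 0.0793/4 = 0.019825 per quarter; n = 10·4 = 40.
PV = PMT · [1 − (1+i)^(−n)] / i = 11050 · 27.439624 = 303,207.8506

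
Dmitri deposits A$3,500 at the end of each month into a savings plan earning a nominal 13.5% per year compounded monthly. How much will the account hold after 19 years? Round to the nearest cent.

i = 0.135/12 = 0.01125 per month; n = 19·12 = 228.
FV = 3500 × [(1+0.01125)^228 − 1] / 0.01125 = 3500 × 1050.293785 = 3,676,028.2469

A$3,676,028.25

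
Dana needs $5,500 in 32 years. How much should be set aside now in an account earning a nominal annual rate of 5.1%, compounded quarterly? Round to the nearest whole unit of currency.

$1,087

i = 0.051/4 = 0.01275 per quarter; n = 32·4 = 128.
Discount factor = (1+0.01275)^(−128) = 0.197566; PV = 5,500 × 0.197566 = 1,086.6119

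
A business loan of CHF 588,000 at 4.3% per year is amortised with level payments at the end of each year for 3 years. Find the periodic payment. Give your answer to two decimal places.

PMT = 588000 / ( [1 − (1+0.043)^(−3)] / 0.043 ) = 588000 / 2.759365 = 213,092.4826

CHF 213,092.48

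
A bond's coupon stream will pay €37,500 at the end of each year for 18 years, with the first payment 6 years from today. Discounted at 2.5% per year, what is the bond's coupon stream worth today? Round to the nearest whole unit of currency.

Value one period before first payment (t=5): 37500 × [1 − (1+0.025)^(−18)] / 0.025 = 37500 × 14.353364 = 538,251.1360
PV₀ = 538,251.1360 / (1+0.025)^5 = 538,251.1360 / 1.131408 = 475,735.5744

€475,736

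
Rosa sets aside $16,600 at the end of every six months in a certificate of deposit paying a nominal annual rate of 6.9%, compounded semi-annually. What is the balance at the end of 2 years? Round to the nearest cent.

Periodic rate i = 0.069/2 = 0.0345; n = 2 × 2 = 4 periods.
FV = 16600 × [(1+0.0345)^4 − 1] / 0.0345 = 16600 × 4.211802 = 69,915.9143

$69,915.91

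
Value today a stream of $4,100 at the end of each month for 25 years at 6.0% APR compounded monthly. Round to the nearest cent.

With 12 periods per year: i = 0.005, n = 300.
PV = 4100 × [1 − (1+0.005)^(−300)] / 0.005 = 4100 × 155.206864 = 636,348.1424

$636,348.14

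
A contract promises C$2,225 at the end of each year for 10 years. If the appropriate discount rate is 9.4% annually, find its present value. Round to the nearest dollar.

PV = 2225 × [1 − (1+0.094)^(−10)] / 0.094 = 2225 × 6.306193 = 14,031.2802

C$14,031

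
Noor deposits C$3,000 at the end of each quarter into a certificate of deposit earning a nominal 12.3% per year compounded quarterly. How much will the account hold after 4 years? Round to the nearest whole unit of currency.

C$60,830

With 4 periods per year: i = 0.03075, n = 16.
FV = 3000 × [(1+0.03075)^16 − 1] / 0.03075 = 3000 × 20.276569 = 60,829.7069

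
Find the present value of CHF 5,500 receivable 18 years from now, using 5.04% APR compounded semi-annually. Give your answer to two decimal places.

Periodic rate i = 0.0504/2 = 0.0252; n = 18 × 2 = 36 periods.
Discount factor = (1+0.0252)^(−36) = 0.408216; PV = 5,500 × 0.408216 = 2,245.1904

CHF 2,245.19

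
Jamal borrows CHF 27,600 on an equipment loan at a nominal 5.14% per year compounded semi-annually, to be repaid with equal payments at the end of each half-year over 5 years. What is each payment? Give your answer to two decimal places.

CHF 3,164.96

With 2 periods per year: i = 0.0257, n = 10.
PMT = 27600 / ( [1 − (1+0.0257)^(−10)] / 0.0257 ) = 27600 / 8.720491 = 3,164.9593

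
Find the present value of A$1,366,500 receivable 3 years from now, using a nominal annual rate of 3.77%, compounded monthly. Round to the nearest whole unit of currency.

With 12 periods per year: i = 0.00314167, n = 36.
PV = 1,366,500 / (1 + 0.00314167)^36 = 1,366,500 / 1.119545 = 1,220,584.7124

A$1,220,585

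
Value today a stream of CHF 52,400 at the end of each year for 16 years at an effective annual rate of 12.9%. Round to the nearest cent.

Annuity factor a(16|0.129) = 6.639420; PV = 52400 × 6.639420 = 347,905.5840

CHF 347,905.58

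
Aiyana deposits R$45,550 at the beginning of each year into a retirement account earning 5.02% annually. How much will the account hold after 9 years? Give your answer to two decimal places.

R$527,908.12

Accumulation factor s(9|0.0502) × (1+i) = 11.589640; FV = 45550 × 11.589640 = 527,908.1165
(annuity-due: payments at period start, so ×(1+i).)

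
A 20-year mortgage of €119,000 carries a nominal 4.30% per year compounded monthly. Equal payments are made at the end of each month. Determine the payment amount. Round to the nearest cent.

€740.07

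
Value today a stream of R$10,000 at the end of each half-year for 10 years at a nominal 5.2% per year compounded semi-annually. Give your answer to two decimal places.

R$154,429.10

With 2 periods per year: i = 0.026, n = 20.
PV = 10000 × [1 − (1+0.026)^(−20)] / 0.026 = 10000 × 15.442910 = 154,429.1035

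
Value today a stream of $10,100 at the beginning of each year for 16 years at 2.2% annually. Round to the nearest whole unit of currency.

$137,957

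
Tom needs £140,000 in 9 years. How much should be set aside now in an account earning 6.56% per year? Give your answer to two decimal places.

£79,027.84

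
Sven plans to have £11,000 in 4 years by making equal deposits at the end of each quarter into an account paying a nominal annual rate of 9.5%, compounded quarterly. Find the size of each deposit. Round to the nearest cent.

With 4 periods per year: i = 0.02375, n = 16.
PMT = 11000 / ( [(1+0.02375)^16 − 1] / 0.02375 ) = 11000 / 19.191709 = 573.1642

£573.16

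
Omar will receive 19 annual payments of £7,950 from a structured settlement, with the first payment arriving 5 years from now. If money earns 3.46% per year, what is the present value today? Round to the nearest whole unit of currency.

£95,459

PV at t=4 (ordinary 19-year annuity): 7950 × a(19|0.0346) = 7950 × 13.757515 = 109,372.2416
PV₀ = 109,372.2416 / (1+0.0346)^4 = 109,372.2416 / 1.145750 = 95,459.0739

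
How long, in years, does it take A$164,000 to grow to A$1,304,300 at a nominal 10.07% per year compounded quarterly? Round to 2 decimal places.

Periodic rate i = 0.1007/4 = 0.025175.
(1+i)^n = 1.3043e+06/164000 = 7.95305, so n = ln 7.95305 / ln 1.02517 = 83.3981 quarters
= 83.3981/4 years

20.85 years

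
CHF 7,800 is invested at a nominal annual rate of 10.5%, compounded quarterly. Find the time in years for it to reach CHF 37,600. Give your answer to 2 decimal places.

15.18 years

Periodic rate i = 0.105/4 = 0.02625.
n = ln(37600/7800) / ln(1+0.02625) = ln(4.82051) / 0.025911 = 60.7023 quarters
= 60.7023/4 years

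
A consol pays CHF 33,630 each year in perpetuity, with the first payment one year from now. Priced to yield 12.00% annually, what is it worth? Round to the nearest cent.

PV = PMT / i = 33630 / 0.12 = 280,250.0000

CHF 280,250.00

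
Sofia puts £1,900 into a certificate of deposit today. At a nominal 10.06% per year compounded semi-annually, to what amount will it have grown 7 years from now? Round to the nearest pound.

With 2 periods per year: i = 0.0503, n = 14.
FV = 1,900 × (1 + 0.0503)^14 = 3,776.9455

£3,777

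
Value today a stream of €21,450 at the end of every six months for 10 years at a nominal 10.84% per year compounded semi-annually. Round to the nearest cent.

€258,045.73

Periodic rate i = 0.1084/2 = 0.0542; n = 10 × 2 = 20 periods.
PV = PMT · [1 − (1+i)^(−n)] / i = 21450 · 12.030104 = 258,045.7301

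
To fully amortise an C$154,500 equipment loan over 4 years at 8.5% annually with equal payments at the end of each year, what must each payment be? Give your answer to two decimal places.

Annuity-PV factor = 3.275597; PMT = 154500 / 3.275597 = 47,166.9794

C$47,166.98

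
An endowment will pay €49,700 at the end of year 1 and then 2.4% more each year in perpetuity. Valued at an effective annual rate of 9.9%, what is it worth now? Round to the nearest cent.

€662,666.67

PV = PMT / (i − g) = 49700 / (0.099 − 0.024) = 49700 / 0.075000 = 662,666.6667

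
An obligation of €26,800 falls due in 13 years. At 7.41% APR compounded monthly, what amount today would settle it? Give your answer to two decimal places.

i = 0.0741/12 = 0.006175 per month; n = 13·12 = 156.
Discount factor = (1+0.006175)^(−156) = 0.382763; PV = 26,800 × 0.382763 = 10,258.0615

€10,258.06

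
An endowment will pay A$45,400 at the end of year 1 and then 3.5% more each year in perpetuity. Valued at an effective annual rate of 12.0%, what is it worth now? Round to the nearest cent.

A$534,117.65

PV = D₁/(r − g) = 45400/(0.12 − 0.035) = 534,117.6471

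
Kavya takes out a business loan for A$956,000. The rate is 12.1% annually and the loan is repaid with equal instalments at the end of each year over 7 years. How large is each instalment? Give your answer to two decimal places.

A$210,141.23

Annuity-PV factor = 4.549321; PMT = 956000 / 4.549321 = 210,141.2282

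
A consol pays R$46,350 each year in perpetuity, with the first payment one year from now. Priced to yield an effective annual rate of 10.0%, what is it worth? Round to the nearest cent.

PV = PMT / i = 46350 / 0.1 = 463,500.0000

R$463,500.00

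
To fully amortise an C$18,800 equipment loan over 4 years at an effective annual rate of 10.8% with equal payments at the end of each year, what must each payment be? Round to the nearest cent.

Annuity-PV factor = 3.115740; PMT = 18800 / 3.115740 = 6,033.8790

C$6,033.88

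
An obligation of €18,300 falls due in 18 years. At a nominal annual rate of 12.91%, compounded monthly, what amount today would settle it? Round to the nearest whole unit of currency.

€1,814

i = 0.1291/12 = 0.0107583 per month; n = 18·12 = 216.
PV = 18,300 / (1 + 0.0107583)^216 = 18,300 / 10.088426 = 1,813.9599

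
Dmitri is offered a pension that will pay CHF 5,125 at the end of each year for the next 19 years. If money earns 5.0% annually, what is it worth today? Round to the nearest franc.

CHF 61,937

PV = PMT · [1 − (1+i)^(−n)] / i = 5125 · 12.085321 = 61,937.2694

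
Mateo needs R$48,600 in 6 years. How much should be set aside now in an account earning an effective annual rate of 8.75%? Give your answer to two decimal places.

Discount factor = (1+0.0875)^(−6) = 0.604539; PV = 48,600 × 0.604539 = 29,380.6010

R$29,380.60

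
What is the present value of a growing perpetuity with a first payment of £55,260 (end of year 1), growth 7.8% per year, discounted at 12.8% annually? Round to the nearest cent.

PV = PMT / (i − g) = 55260 / (0.128 − 0.078) = 55260 / 0.050000 = 1,105,200.0000

£1,105,200.00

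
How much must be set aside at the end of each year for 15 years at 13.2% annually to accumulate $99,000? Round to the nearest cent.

$2,410.01

PMT = 99000 / ( [(1+0.132)^15 − 1] / 0.132 ) = 99000 / 41.078682 = 2,410.0092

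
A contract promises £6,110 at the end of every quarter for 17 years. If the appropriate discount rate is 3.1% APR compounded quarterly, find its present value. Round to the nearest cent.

With 4 periods per year: i = 0.00775, n = 68.
PV = 6110 × [1 − (1+0.00775)^(−68)] / 0.00775 = 6110 × 52.700119 = 321,997.7265

£321,997.73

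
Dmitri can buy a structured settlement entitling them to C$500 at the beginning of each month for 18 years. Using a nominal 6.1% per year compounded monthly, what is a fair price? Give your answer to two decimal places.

C$65,795.08

Periodic rate i = 0.061/12 = 0.00508333; n = 18 × 12 = 216 periods.
Annuity factor a(216|0.00508333) × (1+i) = 131.590164; PV = 500 × 131.590164 = 65,795.0821
(Beginning-of-period payments → annuity-due factor ×(1+i).)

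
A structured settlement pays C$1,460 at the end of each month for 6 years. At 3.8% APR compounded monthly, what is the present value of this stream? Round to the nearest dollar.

C$93,865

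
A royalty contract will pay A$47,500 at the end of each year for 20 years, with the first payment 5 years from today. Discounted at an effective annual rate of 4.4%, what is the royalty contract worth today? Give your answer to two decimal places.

PV at t=4 (ordinary 20-year annuity): 47500 × a(20|0.044) = 47500 × 13.121388 = 623,265.9516
PV₀ = 623,265.9516 / (1+0.044)^4 = 623,265.9516 / 1.187960 = 524,652.0906

A$524,652.09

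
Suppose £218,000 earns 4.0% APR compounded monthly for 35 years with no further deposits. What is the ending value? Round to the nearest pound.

£881,978

i = 0.04/12 = 0.00333333 per month; n = 35·12 = 420.
FV = 218,000 × (1 + 0.00333333)^420 = 881,977.8142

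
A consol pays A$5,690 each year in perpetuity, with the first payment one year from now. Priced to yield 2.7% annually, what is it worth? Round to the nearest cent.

PV = PMT / i = 5690 / 0.027 = 210,740.7407

A$210,740.74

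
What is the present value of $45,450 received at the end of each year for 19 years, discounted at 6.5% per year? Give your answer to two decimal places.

PV = PMT · [1 − (1+i)^(−n)] / i = 45450 · 10.734710 = 487,892.5794

$487,892.58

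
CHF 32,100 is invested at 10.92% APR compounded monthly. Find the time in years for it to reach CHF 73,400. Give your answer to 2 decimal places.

7.61 years

Periodic rate i = 0.1092/12 = 0.0091.
n = ln(73400/32100) / ln(1+0.0091) = ln(2.28660) / 0.009059 = 91.2995 months
= 91.2995/12 years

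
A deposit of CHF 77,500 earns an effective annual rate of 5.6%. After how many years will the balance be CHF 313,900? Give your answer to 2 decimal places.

25.67 years

n = ln(313900/77500) / ln(1+0.056) = ln(4.05032) / 0.054488 = 25.6716 years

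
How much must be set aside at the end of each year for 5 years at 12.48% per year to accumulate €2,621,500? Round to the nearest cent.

FV-annuity factor = 6.413712; PMT = 2.6215e+06 / 6.413712 = 408,733.6754

€408,733.68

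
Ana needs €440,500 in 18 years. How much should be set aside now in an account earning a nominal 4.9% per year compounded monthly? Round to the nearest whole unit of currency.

€182,675

Periodic rate i = 0.049/12 = 0.00408333; n = 18 × 12 = 216 periods.
PV = 440,500 / (1 + 0.00408333)^216 = 440,500 / 2.411392 = 182,674.5781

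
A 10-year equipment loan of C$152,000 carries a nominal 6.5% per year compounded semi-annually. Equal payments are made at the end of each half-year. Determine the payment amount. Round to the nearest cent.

i = 0.065/2 = 0.0325 per half-year; n = 10·2 = 20.
Annuity-PV factor = 14.539346; PMT = 152000 / 14.539346 = 10,454.3903

C$10,454.39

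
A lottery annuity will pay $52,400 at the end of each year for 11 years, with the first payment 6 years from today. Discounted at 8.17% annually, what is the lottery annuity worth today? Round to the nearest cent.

$250,529.32

Value one period before first payment (t=5): 52400 × [1 − (1+0.0817)^(−11)] / 0.0817 = 52400 × 7.080459 = 371,016.0572
Discount back 5 years: 371,016.0572 × (1+0.0817)^(−5) = 371,016.0572 × 0.675252 = 250,529.3187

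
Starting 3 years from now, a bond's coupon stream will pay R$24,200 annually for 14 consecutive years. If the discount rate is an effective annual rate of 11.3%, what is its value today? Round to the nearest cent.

PV at t=2 (ordinary 14-year annuity): 24200 × a(14|0.113) = 24200 × 6.872637 = 166,317.8103
PV₀ = 166,317.8103 / (1+0.113)^2 = 166,317.8103 / 1.238769 = 134,260.5525

R$134,260.55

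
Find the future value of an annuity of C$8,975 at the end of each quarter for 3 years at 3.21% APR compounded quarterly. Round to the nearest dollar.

C$112,583

Periodic rate i = 0.0321/4 = 0.008025; n = 3 × 4 = 12 periods.
FV = PMT · [(1+i)^n − 1] / i = 8975 · 12.544077 = 112,583.0936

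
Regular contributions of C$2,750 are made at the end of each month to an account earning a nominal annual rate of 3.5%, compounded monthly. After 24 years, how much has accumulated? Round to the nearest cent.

With 12 periods per year: i = 0.00291667, n = 288.
FV = PMT · [(1+i)^n − 1] / i = 2750 · 450.355427 = 1,238,477.4253

C$1,238,477.43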